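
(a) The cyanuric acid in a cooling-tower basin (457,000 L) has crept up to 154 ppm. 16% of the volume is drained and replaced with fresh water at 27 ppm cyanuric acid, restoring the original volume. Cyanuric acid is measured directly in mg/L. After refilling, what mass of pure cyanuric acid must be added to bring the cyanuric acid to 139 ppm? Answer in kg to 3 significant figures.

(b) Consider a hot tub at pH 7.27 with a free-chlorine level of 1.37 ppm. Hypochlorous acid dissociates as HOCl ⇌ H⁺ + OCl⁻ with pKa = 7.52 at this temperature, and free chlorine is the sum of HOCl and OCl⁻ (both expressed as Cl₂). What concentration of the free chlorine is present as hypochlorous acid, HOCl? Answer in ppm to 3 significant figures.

(a) 2.43 kg; (b) 0.877 ppm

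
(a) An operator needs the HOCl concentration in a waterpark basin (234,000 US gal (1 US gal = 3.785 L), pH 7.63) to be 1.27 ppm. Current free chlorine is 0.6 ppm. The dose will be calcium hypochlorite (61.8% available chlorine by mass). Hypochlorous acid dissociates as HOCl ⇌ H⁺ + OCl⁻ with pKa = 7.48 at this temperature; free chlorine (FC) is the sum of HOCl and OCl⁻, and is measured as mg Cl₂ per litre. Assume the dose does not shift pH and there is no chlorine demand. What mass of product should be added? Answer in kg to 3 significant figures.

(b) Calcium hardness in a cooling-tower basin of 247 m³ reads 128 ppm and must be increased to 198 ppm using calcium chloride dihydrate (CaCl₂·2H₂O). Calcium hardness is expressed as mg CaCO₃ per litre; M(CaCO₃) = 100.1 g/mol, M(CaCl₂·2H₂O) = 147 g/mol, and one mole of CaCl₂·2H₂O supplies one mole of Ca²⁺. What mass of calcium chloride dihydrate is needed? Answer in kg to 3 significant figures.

(a) 3.53 kg; (b) 25.4 kg

(a) Volume: 234,000 US gal × 3.785 L/gal = 885,690 L.
(a) [OCl⁻]/[HOCl] = 10^(pH − pKa) = 10^(7.63 − 7.48) = 1.413; fraction as HOCl = 1/(1 + 1.413) = 0.4145.
(a) Free chlorine required for 1.27 ppm HOCl: 1.27 / 0.4145 = 3.064 ppm.
(a) FC to add: 3.064 − 0.6 = 2.464 mg/L as Cl₂.
(a) Cl₂ equivalent: 2.464 mg/L × 885,690 L = 2182 g.
(a) Product at 61.8% available Cl: 2182 / 0.618 = 3531 g.

(b) Volume: 247 m³ = 247,000 L.
(b) Hardness to add: (198 − 128) = 70 mg/L as CaCO₃ × 247,000 L = 17,290 g as CaCO₃.
(b) Moles of Ca²⁺ (1 mol Ca²⁺ ≡ 1 mol CaCO₃): 17,290 / 100.1 g/mol = 172.7 mol.
(b) Mass of CaCl₂·2H₂O: 172.7 × 147 = 25,390 g.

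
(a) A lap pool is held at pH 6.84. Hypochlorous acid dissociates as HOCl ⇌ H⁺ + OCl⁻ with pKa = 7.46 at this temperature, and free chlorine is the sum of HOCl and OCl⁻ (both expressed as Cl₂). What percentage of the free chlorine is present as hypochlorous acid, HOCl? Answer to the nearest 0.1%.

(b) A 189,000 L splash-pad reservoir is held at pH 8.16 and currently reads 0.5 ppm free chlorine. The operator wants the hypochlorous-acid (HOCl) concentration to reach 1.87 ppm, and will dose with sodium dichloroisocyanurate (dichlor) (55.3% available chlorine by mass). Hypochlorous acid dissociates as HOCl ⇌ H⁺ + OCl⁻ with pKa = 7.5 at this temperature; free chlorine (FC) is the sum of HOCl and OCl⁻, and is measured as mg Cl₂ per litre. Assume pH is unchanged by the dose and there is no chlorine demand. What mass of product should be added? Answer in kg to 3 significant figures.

(a) [OCl⁻]/[HOCl] = 10^(pH − pKa) = 10^(6.84 − 7.46) = 10^-0.62 = 0.2399.
(a) Fraction as HOCl = 1 / (1 + 0.2399) = 0.8065.

(b) [OCl⁻]/[HOCl] = 10^(pH − pKa) = 10^(8.16 − 7.5) = 4.571; fraction as HOCl = 1/(1 + 4.571) = 0.1795.
(b) Free chlorine required for 1.87 ppm HOCl: 1.87 / 0.1795 = 10.42 ppm.
(b) FC to add: 10.42 − 0.5 = 9.918 mg/L as Cl₂.
(b) Cl₂ equivalent: 9.918 mg/L × 189,000 L = 1874 g.
(b) Product at 55.3% available Cl: 1874 / 0.553 = 3390 g.

(a) 80.7%; (b) 3.39 kg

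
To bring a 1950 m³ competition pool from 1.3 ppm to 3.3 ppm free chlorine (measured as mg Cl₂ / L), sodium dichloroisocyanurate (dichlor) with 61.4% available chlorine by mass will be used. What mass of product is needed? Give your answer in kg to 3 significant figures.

Volume: 1950 m³ = 1,950,000 L.
Chlorine deficit: 3.3 − 1.3 = 2 ppm = 2 mg/L as Cl₂.
Cl₂ equivalent needed: 2 mg/L × 1,950,000 L = 3,900,000 mg = 3900 g.
Product at 61.4% available chlorine: 3900 / 0.614 = 6352 g.

6.35 kg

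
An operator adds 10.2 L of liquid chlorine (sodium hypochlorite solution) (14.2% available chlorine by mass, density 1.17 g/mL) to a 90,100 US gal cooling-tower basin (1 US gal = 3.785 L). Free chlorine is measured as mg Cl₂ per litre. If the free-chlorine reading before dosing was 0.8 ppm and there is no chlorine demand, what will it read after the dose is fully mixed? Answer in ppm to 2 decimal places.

5.77 ppm

Volume: 90,100 US gal × 3.785 L/gal = 341,028 L.
Mass of solution: 10.2 L × 1000 mL/L × 1.17 g/mL = 11,930 g.
Available chlorine delivered: 11,930 g × 0.142 = 1695 g as Cl₂.
Concentration rise: 1695 g / 341,028 L = 4.969 mg/L = 4.97 ppm.
Final FC: 0.8 + 4.97 = 5.77 ppm.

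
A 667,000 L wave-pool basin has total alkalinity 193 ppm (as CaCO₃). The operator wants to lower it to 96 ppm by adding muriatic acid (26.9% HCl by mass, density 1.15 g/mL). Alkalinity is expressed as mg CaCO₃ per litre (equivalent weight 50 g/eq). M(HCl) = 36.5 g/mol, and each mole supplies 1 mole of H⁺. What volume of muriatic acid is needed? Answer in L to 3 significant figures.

Alkalinity to neutralize: (193 − 96) = 97 mg/L as CaCO₃ × 667,000 L = 64,700 g as CaCO₃.
Equivalents of H⁺ required: 64,700 ÷ 50 g/eq = 1294 eq = 1294 mol HCl.
Mass of HCl: 1294 × 36.5 = 47,230 g.
Mass of 26.9% solution: 47,230 / 0.269 = 175,600 g.
Volume: 175,600 g ÷ 1.15 g/mL = 152,700 mL.

153 L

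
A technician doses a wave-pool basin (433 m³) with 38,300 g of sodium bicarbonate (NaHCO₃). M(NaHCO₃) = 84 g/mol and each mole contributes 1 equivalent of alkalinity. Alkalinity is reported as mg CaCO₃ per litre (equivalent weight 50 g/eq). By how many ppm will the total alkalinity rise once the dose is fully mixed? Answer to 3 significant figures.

Volume: 433 m³ = 433,000 L.
Moles of NaHCO₃: 38,300 g ÷ 84 g/mol = 456 mol → 456 eq of alkalinity.
As CaCO₃: 456 eq × 50 g/eq = 22,800 g.
Rise: 22,800 g / 433,000 L × 1000 = 52.65 mg/L.

52.7 ppm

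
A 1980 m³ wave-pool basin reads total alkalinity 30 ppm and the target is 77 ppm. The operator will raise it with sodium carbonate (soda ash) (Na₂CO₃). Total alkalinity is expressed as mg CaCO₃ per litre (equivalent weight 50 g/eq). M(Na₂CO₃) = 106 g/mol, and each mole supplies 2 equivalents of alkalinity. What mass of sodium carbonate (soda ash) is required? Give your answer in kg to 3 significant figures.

98.6 kg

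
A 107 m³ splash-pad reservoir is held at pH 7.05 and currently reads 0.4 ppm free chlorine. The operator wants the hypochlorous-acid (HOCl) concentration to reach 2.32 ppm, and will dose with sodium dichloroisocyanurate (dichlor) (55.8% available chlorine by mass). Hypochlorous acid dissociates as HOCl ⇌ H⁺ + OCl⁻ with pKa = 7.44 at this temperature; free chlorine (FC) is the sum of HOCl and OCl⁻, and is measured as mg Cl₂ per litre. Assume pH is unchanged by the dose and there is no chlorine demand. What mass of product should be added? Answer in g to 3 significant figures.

Volume: 107 m³ = 107,000 L.
[OCl⁻]/[HOCl] = 10^(pH − pKa) = 10^(7.05 − 7.44) = 0.4074; fraction as HOCl = 1/(1 + 0.4074) = 0.7105.
Free chlorine required for 2.32 ppm HOCl: 2.32 / 0.7105 = 3.265 ppm.
FC to add: 3.265 − 0.4 = 2.865 mg/L as Cl₂.
Cl₂ equivalent: 2.865 mg/L × 107,000 L = 306.6 g.
Product at 55.8% available Cl: 306.6 / 0.558 = 549.4 g.

549 g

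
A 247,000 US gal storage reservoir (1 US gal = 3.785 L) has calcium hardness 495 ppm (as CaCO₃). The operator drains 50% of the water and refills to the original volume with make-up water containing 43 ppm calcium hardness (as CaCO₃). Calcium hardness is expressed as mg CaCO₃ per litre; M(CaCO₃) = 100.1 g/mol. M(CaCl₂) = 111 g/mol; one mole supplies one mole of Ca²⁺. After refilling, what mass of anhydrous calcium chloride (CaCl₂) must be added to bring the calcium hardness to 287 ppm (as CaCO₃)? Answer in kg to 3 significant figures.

Volume: 247,000 US gal × 3.785 L/gal = 934,895 L.
After draining 50% and refilling: 495 × 0.50 + 43 × 0.50 = 269 ppm.
Deficit to target: 287 − 269 = 18 mg/L.
As CaCO₃: 18 mg/L × 934,895 L = 16,830 g; ÷ 100.1 = 168.1 mol Ca²⁺.
Mass: 168.1 × 111 = 18,660 g.

18.7 kg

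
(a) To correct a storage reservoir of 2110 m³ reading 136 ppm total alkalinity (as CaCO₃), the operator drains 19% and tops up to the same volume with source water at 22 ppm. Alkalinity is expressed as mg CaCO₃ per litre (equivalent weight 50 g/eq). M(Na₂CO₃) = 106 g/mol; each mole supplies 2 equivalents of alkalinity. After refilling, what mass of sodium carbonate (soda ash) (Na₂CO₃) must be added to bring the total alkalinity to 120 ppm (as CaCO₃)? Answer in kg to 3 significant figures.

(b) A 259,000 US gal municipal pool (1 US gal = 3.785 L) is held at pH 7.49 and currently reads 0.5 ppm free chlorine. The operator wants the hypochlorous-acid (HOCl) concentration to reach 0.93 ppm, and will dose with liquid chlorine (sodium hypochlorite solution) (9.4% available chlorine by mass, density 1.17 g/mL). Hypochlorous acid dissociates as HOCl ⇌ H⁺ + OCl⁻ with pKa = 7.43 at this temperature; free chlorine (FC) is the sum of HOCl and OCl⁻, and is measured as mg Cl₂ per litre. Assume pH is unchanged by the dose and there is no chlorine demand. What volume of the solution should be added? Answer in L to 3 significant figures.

(a) Volume: 2110 m³ = 2,110,000 L.
(a) After draining 19% and refilling: 136 × 0.81 + 22 × 0.19 = 114.34 ppm.
(a) Deficit to target: 120 − 114.34 = 5.66 mg/L.
(a) As CaCO₃: 5.66 mg/L × 2,110,000 L = 11,940 g; ÷ 50 g/eq ÷ 2 = 119.4 mol Na₂CO₃.
(a) Mass: 119.4 × 106 = 12,660 g.

(b) Volume: 259,000 US gal × 3.785 L/gal = 980,315 L.
(b) [OCl⁻]/[HOCl] = 10^(pH − pKa) = 10^(7.49 − 7.43) = 1.148; fraction as HOCl = 1/(1 + 1.148) = 0.4655.
(b) Free chlorine required for 0.93 ppm HOCl: 0.93 / 0.4655 = 1.998 ppm.
(b) FC to add: 1.998 − 0.5 = 1.498 mg/L as Cl₂.
(b) Cl₂ equivalent: 1.498 mg/L × 980,315 L = 1468 g.
(b) Product at 9.4% available Cl: 1468 / 0.094 = 15,620 g.
(b) Volume: 15,620 g ÷ 1.17 g/mL = 13,350 mL.

(a) 12.7 kg; (b) 13.4 L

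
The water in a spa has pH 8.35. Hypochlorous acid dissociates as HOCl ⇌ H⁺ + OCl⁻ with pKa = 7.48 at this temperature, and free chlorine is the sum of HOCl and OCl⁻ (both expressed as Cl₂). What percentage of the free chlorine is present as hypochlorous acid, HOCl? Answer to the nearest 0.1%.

[OCl⁻]/[HOCl] = 10^(pH − pKa) = 10^(8.35 − 7.48) = 10^0.87 = 7.413.
Fraction as HOCl = 1 / (1 + 7.413) = 0.1189.

11.9%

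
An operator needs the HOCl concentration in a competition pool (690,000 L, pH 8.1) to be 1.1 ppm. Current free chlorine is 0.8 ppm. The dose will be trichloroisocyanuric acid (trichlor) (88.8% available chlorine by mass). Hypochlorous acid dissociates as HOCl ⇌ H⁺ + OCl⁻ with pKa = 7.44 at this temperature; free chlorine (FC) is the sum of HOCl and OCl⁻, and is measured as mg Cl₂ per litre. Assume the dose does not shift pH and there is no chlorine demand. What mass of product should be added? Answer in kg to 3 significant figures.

[OCl⁻]/[HOCl] = 10^(pH − pKa) = 10^(8.1 − 7.44) = 4.571; fraction as HOCl = 1/(1 + 4.571) = 0.1795.
Free chlorine required for 1.1 ppm HOCl: 1.1 / 0.1795 = 6.128 ppm.
FC to add: 6.128 − 0.8 = 5.328 mg/L as Cl₂.
Cl₂ equivalent: 5.328 mg/L × 690,000 L = 3676 g.
Product at 88.8% available Cl: 3676 / 0.888 = 4140 g.

4.14 kg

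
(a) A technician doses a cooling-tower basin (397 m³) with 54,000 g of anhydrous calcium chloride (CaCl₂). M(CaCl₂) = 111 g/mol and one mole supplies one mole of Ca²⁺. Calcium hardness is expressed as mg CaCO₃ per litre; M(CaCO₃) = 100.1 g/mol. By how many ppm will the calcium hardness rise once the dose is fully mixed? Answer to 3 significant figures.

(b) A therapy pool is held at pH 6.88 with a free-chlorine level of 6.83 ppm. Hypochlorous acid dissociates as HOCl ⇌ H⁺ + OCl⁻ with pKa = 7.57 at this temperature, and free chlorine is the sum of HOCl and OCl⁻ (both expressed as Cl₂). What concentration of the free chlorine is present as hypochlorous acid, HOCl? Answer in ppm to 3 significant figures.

(a) 123 ppm; (b) 5.67 ppm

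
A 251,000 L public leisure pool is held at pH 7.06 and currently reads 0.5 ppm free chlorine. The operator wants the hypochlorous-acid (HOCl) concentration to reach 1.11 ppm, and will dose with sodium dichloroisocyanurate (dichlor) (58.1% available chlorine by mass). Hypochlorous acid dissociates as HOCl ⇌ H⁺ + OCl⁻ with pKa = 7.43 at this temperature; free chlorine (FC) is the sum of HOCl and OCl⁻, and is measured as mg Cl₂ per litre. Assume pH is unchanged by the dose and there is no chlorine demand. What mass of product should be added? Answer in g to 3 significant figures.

[OCl⁻]/[HOCl] = 10^(pH − pKa) = 10^(7.06 − 7.43) = 0.4266; fraction as HOCl = 1/(1 + 0.4266) = 0.701.
Free chlorine required for 1.11 ppm HOCl: 1.11 / 0.701 = 1.584 ppm.
FC to add: 1.584 − 0.5 = 1.084 mg/L as Cl₂.
Cl₂ equivalent: 1.084 mg/L × 251,000 L = 272 g.
Product at 58.1% available Cl: 272 / 0.581 = 468.1 g.

468 g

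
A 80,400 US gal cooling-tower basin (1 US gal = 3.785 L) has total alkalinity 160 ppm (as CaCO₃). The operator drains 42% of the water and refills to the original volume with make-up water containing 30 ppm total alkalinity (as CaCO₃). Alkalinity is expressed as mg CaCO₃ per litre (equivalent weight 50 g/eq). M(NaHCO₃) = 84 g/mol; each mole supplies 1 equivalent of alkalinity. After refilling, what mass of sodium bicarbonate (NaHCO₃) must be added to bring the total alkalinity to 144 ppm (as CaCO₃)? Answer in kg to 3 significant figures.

Volume: 80,400 US gal × 3.785 L/gal = 304,314 L.
After draining 42% and refilling: 160 × 0.58 + 30 × 0.42 = 105.4 ppm.
Deficit to target: 144 − 105.4 = 38.6 mg/L.
As CaCO₃: 38.6 mg/L × 304,314 L = 11,750 g; ÷ 50 g/eq ÷ 1 = 234.9 mol NaHCO₃.
Mass: 234.9 × 84 = 19,730 g.

19.7 kg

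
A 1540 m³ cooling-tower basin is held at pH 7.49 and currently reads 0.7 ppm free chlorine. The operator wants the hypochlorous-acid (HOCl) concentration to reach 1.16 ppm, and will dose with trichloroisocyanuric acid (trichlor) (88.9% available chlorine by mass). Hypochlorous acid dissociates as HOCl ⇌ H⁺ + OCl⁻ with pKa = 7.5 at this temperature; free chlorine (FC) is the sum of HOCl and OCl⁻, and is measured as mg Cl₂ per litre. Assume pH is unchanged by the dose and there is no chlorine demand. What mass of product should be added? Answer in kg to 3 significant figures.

2.76 kg

Volume: 1540 m³ = 1,540,000 L.
[OCl⁻]/[HOCl] = 10^(pH − pKa) = 10^(7.49 − 7.5) = 0.9772; fraction as HOCl = 1/(1 + 0.9772) = 0.5058.
Free chlorine required for 1.16 ppm HOCl: 1.16 / 0.5058 = 2.294 ppm.
FC to add: 2.294 − 0.7 = 1.594 mg/L as Cl₂.
Cl₂ equivalent: 1.594 mg/L × 1,540,000 L = 2454 g.
Product at 88.9% available Cl: 2454 / 0.889 = 2761 g.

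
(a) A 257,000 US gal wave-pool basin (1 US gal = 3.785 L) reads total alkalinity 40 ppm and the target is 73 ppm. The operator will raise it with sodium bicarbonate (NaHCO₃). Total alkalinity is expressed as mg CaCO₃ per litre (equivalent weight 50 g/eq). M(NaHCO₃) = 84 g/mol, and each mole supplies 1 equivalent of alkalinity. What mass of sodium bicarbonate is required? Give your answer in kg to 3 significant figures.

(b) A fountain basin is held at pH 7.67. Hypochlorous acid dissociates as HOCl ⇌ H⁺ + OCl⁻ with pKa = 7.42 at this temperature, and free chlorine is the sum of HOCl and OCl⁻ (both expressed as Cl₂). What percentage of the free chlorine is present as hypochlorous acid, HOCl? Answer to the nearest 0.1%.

(a) 53.9 kg; (b) 36.0%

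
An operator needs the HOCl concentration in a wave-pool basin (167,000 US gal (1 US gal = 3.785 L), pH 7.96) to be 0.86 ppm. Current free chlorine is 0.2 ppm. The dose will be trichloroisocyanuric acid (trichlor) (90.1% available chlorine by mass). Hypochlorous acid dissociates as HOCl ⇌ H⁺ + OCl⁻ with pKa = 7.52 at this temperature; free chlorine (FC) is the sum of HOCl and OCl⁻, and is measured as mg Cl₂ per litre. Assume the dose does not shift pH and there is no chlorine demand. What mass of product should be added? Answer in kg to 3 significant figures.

2.12 kg

Volume: 167,000 US gal × 3.785 L/gal = 632,095 L.
[OCl⁻]/[HOCl] = 10^(pH − pKa) = 10^(7.96 − 7.52) = 2.754; fraction as HOCl = 1/(1 + 2.754) = 0.2664.
Free chlorine required for 0.86 ppm HOCl: 0.86 / 0.2664 = 3.229 ppm.
FC to add: 3.229 − 0.2 = 3.029 mg/L as Cl₂.
Cl₂ equivalent: 3.029 mg/L × 632,095 L = 1914 g.
Product at 90.1% available Cl: 1914 / 0.901 = 2125 g.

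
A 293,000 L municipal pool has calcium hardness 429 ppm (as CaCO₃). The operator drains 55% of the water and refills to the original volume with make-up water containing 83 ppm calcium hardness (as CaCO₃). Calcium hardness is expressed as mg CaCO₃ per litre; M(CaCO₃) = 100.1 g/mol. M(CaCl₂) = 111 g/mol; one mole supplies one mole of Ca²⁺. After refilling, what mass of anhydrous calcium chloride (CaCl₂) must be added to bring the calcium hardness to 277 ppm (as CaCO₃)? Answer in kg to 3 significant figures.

12.4 kg

After draining 55% and refilling: 429 × 0.45 + 83 × 0.55 = 238.7 ppm.
Deficit to target: 277 − 238.7 = 38.3 mg/L.
As CaCO₃: 38.3 mg/L × 293,000 L = 11,220 g; ÷ 100.1 = 112.1 mol Ca²⁺.
Mass: 112.1 × 111 = 12,440 g.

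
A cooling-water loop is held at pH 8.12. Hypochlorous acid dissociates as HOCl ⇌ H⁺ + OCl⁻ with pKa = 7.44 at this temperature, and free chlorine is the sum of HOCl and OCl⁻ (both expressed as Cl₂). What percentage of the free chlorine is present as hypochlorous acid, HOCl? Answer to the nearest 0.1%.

17.3%

[OCl⁻]/[HOCl] = 10^(pH − pKa) = 10^(8.12 − 7.44) = 10^0.68 = 4.786.
Fraction as HOCl = 1 / (1 + 4.786) = 0.1728.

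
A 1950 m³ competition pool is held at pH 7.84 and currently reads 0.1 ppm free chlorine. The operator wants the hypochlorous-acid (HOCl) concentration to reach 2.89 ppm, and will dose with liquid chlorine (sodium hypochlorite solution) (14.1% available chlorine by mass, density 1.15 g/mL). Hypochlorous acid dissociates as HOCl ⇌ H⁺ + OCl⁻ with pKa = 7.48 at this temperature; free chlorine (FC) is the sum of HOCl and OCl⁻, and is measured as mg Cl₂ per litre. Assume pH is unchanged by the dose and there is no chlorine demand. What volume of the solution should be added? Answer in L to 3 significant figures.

Volume: 1950 m³ = 1,950,000 L.
[OCl⁻]/[HOCl] = 10^(pH − pKa) = 10^(7.84 − 7.48) = 2.291; fraction as HOCl = 1/(1 + 2.291) = 0.3039.
Free chlorine required for 2.89 ppm HOCl: 2.89 / 0.3039 = 9.511 ppm.
FC to add: 9.511 − 0.1 = 9.411 mg/L as Cl₂.
Cl₂ equivalent: 9.411 mg/L × 1,950,000 L = 18,350 g.
Product at 14.1% available Cl: 18,350 / 0.141 = 130,100 g.
Volume: 130,100 g ÷ 1.15 g/mL = 113,200 mL.

113 L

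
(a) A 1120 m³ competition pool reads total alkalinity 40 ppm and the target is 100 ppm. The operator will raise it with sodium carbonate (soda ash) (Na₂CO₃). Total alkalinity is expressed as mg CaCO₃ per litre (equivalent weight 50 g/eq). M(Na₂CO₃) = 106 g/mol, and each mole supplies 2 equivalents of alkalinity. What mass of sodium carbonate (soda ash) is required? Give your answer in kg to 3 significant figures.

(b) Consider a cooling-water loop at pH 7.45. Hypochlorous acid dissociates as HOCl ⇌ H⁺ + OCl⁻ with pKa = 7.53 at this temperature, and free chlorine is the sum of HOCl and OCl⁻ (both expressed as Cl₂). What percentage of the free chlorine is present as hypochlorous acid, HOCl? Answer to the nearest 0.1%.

(a) Volume: 1120 m³ = 1,120,000 L.
(a) Alkalinity to add: (100 − 40) = 60 mg/L as CaCO₃ × 1,120,000 L = 67,200 g as CaCO₃.
(a) Equivalents: 67,200 g ÷ 50 g/eq = 1344 eq.
(a) Each mole of Na₂CO₃ supplies 2 eq, so 1344 / 2 = 672 mol.
(a) Mass: 672 mol × 106 g/mol = 71,230 g.

(b) [OCl⁻]/[HOCl] = 10^(pH − pKa) = 10^(7.45 − 7.53) = 10^-0.08 = 0.8318.
(b) Fraction as HOCl = 1 / (1 + 0.8318) = 0.5459.

(a) 71.2 kg; (b) 54.6%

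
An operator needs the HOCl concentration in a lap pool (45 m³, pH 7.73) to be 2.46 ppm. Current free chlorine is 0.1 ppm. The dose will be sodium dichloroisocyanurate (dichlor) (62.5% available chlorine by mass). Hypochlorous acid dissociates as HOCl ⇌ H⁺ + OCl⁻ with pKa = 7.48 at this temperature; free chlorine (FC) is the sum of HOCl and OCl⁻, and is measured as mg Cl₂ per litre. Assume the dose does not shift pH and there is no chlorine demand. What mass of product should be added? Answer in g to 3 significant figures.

Volume: 45 m³ = 45,000 L.
[OCl⁻]/[HOCl] = 10^(pH − pKa) = 10^(7.73 − 7.48) = 1.778; fraction as HOCl = 1/(1 + 1.778) = 0.3599.
Free chlorine required for 2.46 ppm HOCl: 2.46 / 0.3599 = 6.835 ppm.
FC to add: 6.835 − 0.1 = 6.735 mg/L as Cl₂.
Cl₂ equivalent: 6.735 mg/L × 45,000 L = 303.1 g.
Product at 62.5% available Cl: 303.1 / 0.625 = 484.9 g.

485 g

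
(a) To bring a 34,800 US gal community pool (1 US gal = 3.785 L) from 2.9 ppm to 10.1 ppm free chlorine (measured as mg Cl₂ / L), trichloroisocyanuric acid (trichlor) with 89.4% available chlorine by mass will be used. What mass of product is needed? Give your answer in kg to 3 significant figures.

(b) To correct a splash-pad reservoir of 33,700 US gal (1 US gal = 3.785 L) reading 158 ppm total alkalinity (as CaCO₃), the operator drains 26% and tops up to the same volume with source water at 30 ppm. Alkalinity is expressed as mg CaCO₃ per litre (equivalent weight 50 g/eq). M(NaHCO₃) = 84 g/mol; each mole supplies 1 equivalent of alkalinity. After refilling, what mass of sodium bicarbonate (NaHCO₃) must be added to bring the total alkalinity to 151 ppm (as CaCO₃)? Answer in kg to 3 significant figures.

(a) 1.06 kg; (b) 5.63 kg

(a) Volume: 34,800 US gal × 3.785 L/gal = 131,718 L.
(a) Chlorine deficit: 10.1 − 2.9 = 7.2 ppm = 7.2 mg/L as Cl₂.
(a) Cl₂ equivalent needed: 7.2 mg/L × 131,718 L = 948,400 mg = 948.4 g.
(a) Product at 89.4% available chlorine: 948.4 / 0.894 = 1061 g.

(b) Volume: 33,700 US gal × 3.785 L/gal = 127,554 L.
(b) After draining 26% and refilling: 158 × 0.74 + 30 × 0.26 = 124.72 ppm.
(b) Deficit to target: 151 − 124.72 = 26.28 mg/L.
(b) As CaCO₃: 26.28 mg/L × 127,554 L = 3352 g; ÷ 50 g/eq ÷ 1 = 67.04 mol NaHCO₃.
(b) Mass: 67.04 × 84 = 5632 g.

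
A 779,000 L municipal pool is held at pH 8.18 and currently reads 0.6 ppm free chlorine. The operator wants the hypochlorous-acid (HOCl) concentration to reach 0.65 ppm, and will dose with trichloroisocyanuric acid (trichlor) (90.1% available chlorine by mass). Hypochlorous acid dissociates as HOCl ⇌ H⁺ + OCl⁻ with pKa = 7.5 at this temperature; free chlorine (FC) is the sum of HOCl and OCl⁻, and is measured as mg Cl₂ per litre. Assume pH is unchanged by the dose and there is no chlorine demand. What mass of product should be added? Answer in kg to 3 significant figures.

2.73 kg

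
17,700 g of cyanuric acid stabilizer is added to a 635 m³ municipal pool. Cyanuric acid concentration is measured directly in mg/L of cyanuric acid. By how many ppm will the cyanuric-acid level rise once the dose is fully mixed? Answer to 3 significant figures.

27.9 ppm

Volume: 635 m³ = 635,000 L.
Rise: 17,700 g / 635,000 L × 1000 = 27.87 mg/L.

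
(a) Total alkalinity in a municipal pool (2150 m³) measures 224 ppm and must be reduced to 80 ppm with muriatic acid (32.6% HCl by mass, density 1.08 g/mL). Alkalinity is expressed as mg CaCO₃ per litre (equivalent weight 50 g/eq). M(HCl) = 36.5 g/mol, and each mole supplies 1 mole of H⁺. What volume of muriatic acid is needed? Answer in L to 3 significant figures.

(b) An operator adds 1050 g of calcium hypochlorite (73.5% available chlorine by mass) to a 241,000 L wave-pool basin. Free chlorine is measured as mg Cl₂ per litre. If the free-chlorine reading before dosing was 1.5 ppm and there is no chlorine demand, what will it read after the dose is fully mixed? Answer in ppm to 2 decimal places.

(a) Volume: 2150 m³ = 2,150,000 L.
(a) Alkalinity to neutralize: (224 − 80) = 144 mg/L as CaCO₃ × 2,150,000 L = 309,600 g as CaCO₃.
(a) Equivalents of H⁺ required: 309,600 ÷ 50 g/eq = 6192 eq = 6192 mol HCl.
(a) Mass of HCl: 6192 × 36.5 = 226,000 g.
(a) Mass of 32.6% solution: 226,000 / 0.326 = 693,300 g.
(a) Volume: 693,300 g ÷ 1.08 g/mL = 641,900 mL.

(b) Available chlorine delivered: 1050 g × 0.735 = 771.8 g as Cl₂.
(b) Concentration rise: 771.8 g / 241,000 L = 3.202 mg/L = 3.20 ppm.
(b) Final FC: 1.5 + 3.20 = 4.70 ppm.

(a) 642 L; (b) 4.70 ppm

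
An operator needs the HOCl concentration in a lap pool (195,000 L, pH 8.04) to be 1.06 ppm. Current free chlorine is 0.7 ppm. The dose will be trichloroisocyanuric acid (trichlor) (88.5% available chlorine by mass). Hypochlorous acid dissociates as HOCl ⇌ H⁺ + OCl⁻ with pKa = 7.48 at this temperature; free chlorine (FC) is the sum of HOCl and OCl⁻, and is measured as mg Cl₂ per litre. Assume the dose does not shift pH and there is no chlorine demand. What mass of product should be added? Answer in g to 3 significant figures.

[OCl⁻]/[HOCl] = 10^(pH − pKa) = 10^(8.04 − 7.48) = 3.631; fraction as HOCl = 1/(1 + 3.631) = 0.2159.
Free chlorine required for 1.06 ppm HOCl: 1.06 / 0.2159 = 4.909 ppm.
FC to add: 4.909 − 0.7 = 4.209 mg/L as Cl₂.
Cl₂ equivalent: 4.209 mg/L × 195,000 L = 820.7 g.
Product at 88.5% available Cl: 820.7 / 0.885 = 927.3 g.

927 g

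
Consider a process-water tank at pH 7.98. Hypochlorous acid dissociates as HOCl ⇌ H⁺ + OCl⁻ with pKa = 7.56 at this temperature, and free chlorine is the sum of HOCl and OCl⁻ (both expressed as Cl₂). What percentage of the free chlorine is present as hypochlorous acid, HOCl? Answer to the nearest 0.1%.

27.5%

[OCl⁻]/[HOCl] = 10^(pH − pKa) = 10^(7.98 − 7.56) = 10^0.42 = 2.63.
Fraction as HOCl = 1 / (1 + 2.63) = 0.2755.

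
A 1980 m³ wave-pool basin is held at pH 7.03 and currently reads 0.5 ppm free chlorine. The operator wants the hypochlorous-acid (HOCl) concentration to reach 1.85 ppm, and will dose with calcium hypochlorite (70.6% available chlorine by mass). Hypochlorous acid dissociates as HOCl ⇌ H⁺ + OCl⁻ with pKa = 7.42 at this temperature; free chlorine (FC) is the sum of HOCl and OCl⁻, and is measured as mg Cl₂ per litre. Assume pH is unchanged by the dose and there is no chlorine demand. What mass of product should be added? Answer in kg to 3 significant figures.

5.90 kg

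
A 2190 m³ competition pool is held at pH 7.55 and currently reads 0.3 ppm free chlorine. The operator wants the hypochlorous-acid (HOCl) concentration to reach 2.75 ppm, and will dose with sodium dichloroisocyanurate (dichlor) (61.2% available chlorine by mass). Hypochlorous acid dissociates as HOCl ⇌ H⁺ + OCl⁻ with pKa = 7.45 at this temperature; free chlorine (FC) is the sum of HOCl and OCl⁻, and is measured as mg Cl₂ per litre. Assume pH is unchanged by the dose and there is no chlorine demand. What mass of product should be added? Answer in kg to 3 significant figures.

Volume: 2190 m³ = 2,190,000 L.
[OCl⁻]/[HOCl] = 10^(pH − pKa) = 10^(7.55 − 7.45) = 1.259; fraction as HOCl = 1/(1 + 1.259) = 0.4427.
Free chlorine required for 2.75 ppm HOCl: 2.75 / 0.4427 = 6.212 ppm.
FC to add: 6.212 − 0.3 = 5.912 mg/L as Cl₂.
Cl₂ equivalent: 5.912 mg/L × 2,190,000 L = 12,950 g.
Product at 61.2% available Cl: 12,950 / 0.612 = 21,160 g.

21.2 kg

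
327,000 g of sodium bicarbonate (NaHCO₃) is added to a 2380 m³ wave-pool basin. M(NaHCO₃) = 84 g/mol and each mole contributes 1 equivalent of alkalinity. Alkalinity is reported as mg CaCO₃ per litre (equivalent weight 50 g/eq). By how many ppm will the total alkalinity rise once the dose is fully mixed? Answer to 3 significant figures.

Volume: 2380 m³ = 2,380,000 L.
Moles of NaHCO₃: 327,000 g ÷ 84 g/mol = 3893 mol → 3893 eq of alkalinity.
As CaCO₃: 3893 eq × 50 g/eq = 194,600 g.
Rise: 194,600 g / 2,380,000 L × 1000 = 81.78 mg/L.

81.8 ppm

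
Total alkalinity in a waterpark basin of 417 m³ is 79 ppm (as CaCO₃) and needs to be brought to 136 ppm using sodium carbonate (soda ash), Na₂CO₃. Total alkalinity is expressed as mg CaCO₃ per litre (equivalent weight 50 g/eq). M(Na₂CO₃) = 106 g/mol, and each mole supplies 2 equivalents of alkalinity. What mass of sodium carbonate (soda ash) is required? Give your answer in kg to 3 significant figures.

25.2 kg

Volume: 417 m³ = 417,000 L.
Alkalinity to add: (136 − 79) = 57 mg/L as CaCO₃ × 417,000 L = 23,770 g as CaCO₃.
Equivalents: 23,770 g ÷ 50 g/eq = 475.4 eq.
Each mole of Na₂CO₃ supplies 2 eq, so 475.4 / 2 = 237.7 mol.
Mass: 237.7 mol × 106 g/mol = 25,200 g.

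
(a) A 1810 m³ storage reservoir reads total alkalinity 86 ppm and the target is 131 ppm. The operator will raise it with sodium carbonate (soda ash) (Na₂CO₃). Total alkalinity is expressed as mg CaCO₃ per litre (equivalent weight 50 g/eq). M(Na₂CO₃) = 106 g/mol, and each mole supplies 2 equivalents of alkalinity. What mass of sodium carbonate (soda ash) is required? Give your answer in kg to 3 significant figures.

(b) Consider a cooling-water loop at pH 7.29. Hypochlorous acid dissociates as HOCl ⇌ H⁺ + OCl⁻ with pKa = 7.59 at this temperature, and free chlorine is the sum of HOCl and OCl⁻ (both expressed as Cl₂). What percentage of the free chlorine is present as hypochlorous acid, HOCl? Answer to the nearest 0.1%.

(a) 86.3 kg; (b) 66.6%

(a) Volume: 1810 m³ = 1,810,000 L.
(a) Alkalinity to add: (131 − 86) = 45 mg/L as CaCO₃ × 1,810,000 L = 81,450 g as CaCO₃.
(a) Equivalents: 81,450 g ÷ 50 g/eq = 1629 eq.
(a) Each mole of Na₂CO₃ supplies 2 eq, so 1629 / 2 = 814.5 mol.
(a) Mass: 814.5 mol × 106 g/mol = 86,340 g.

(b) [OCl⁻]/[HOCl] = 10^(pH − pKa) = 10^(7.29 − 7.59) = 10^-0.30 = 0.5012.
(b) Fraction as HOCl = 1 / (1 + 0.5012) = 0.6661.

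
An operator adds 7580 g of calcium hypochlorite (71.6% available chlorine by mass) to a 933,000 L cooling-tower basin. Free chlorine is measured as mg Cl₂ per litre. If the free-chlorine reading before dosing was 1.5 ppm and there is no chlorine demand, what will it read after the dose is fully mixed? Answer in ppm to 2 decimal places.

Available chlorine delivered: 7580 g × 0.716 = 5427 g as Cl₂.
Concentration rise: 5427 g / 933,000 L = 5.817 mg/L = 5.82 ppm.
Final FC: 1.5 + 5.82 = 7.32 ppm.

7.32 ppm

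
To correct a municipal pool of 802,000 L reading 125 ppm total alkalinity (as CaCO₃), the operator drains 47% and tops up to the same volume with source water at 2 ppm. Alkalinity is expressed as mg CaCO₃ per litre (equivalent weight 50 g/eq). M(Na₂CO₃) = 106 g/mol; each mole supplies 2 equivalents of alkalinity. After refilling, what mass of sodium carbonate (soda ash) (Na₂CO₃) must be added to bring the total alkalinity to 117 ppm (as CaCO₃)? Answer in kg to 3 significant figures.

42.3 kg

After draining 47% and refilling: 125 × 0.53 + 2 × 0.47 = 67.19 ppm.
Deficit to target: 117 − 67.19 = 49.81 mg/L.
As CaCO₃: 49.81 mg/L × 802,000 L = 39,950 g; ÷ 50 g/eq ÷ 2 = 399.5 mol Na₂CO₃.
Mass: 399.5 × 106 = 42,340 g.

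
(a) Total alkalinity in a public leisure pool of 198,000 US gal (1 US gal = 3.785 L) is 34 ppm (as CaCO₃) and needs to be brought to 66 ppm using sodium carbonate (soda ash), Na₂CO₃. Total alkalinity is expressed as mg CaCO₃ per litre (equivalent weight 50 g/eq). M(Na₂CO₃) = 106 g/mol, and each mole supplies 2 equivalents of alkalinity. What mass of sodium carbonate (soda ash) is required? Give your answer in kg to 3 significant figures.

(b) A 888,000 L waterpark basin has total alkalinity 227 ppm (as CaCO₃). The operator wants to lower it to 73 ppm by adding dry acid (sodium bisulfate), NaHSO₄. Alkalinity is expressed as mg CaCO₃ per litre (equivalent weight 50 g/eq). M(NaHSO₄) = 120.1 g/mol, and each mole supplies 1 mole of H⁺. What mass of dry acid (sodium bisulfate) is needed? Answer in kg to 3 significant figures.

(a) Volume: 198,000 US gal × 3.785 L/gal = 749,430 L.
(a) Alkalinity to add: (66 − 34) = 32 mg/L as CaCO₃ × 749,430 L = 23,980 g as CaCO₃.
(a) Equivalents: 23,980 g ÷ 50 g/eq = 479.6 eq.
(a) Each mole of Na₂CO₃ supplies 2 eq, so 479.6 / 2 = 239.8 mol.
(a) Mass: 239.8 mol × 106 g/mol = 25,420 g.

(b) Alkalinity to neutralize: (227 − 73) = 154 mg/L as CaCO₃ × 888,000 L = 136,800 g as CaCO₃.
(b) Equivalents of H⁺ required: 136,800 ÷ 50 g/eq = 2735 eq = 2735 mol NaHSO₄.
(b) Mass of NaHSO₄: 2735 × 120.1 = 328,500 g.

(a) 25.4 kg; (b) 328 kg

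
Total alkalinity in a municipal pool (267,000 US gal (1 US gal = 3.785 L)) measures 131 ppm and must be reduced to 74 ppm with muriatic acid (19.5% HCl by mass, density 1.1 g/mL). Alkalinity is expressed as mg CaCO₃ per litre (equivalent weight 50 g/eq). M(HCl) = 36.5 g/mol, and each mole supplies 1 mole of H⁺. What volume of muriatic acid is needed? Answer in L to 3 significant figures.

Volume: 267,000 US gal × 3.785 L/gal = 1,010,595 L.
Alkalinity to neutralize: (131 − 74) = 57 mg/L as CaCO₃ × 1,010,595 L = 57,600 g as CaCO₃.
Equivalents of H⁺ required: 57,600 ÷ 50 g/eq = 1152 eq = 1152 mol HCl.
Mass of HCl: 1152 × 36.5 = 42,050 g.
Mass of 19.5% solution: 42,050 / 0.195 = 215,600 g.
Volume: 215,600 g ÷ 1.1 g/mL = 196,000 mL.

196 L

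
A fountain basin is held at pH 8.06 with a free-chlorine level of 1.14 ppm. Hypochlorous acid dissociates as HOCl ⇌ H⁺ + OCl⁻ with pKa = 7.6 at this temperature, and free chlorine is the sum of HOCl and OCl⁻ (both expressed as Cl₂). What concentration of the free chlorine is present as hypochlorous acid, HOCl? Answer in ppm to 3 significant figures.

0.294 ppm

[OCl⁻]/[HOCl] = 10^(pH − pKa) = 10^(8.06 − 7.6) = 10^0.46 = 2.884.
Fraction as HOCl = 1 / (1 + 2.884) = 0.2575.
HOCl = 0.2575 × 1.14 ppm = 0.2935 ppm.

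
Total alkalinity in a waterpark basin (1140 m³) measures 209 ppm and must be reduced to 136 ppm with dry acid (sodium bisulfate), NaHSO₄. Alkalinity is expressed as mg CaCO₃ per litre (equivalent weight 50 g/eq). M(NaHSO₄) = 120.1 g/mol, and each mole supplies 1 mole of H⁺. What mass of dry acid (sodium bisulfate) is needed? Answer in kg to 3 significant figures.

200 kg

Volume: 1140 m³ = 1,140,000 L.
Alkalinity to neutralize: (209 − 136) = 73 mg/L as CaCO₃ × 1,140,000 L = 83,220 g as CaCO₃.
Equivalents of H⁺ required: 83,220 ÷ 50 g/eq = 1664 eq = 1664 mol NaHSO₄.
Mass of NaHSO₄: 1664 × 120.1 = 199,900 g.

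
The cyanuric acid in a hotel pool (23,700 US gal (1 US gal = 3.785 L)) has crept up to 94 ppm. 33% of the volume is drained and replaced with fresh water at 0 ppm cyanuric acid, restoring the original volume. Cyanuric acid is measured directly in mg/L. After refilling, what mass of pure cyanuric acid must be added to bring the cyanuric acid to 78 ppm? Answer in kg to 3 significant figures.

1.35 kg

Volume: 23,700 US gal × 3.785 L/gal = 89,704 L.
After draining 33% and refilling: 94 × 0.67 + 0 × 0.33 = 62.98 ppm.
Deficit to target: 78 − 62.98 = 15.02 mg/L.
Mass: 15.02 mg/L × 89,704 L = 1347 g cyanuric acid.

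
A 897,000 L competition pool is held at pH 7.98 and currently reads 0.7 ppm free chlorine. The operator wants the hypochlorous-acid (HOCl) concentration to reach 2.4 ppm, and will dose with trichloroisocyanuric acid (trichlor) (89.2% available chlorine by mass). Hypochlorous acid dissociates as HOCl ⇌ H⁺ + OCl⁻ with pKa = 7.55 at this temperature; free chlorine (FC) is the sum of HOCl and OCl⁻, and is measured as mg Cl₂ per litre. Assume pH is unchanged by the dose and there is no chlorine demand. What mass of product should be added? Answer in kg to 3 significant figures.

8.21 kg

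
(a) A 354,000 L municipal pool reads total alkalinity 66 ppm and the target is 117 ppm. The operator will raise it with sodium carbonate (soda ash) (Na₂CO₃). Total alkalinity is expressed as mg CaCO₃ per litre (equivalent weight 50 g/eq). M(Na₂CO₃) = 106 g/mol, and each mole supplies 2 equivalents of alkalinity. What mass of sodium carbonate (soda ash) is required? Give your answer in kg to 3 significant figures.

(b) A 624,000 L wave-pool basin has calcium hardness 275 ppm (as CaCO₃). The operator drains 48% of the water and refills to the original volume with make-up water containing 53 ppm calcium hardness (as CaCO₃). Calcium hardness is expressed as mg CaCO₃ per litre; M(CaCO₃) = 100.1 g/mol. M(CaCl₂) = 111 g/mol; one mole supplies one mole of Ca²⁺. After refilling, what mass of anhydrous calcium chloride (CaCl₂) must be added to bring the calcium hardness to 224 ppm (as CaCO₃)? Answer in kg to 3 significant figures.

(a) Alkalinity to add: (117 − 66) = 51 mg/L as CaCO₃ × 354,000 L = 18,050 g as CaCO₃.
(a) Equivalents: 18,050 g ÷ 50 g/eq = 361.1 eq.
(a) Each mole of Na₂CO₃ supplies 2 eq, so 361.1 / 2 = 180.5 mol.
(a) Mass: 180.5 mol × 106 g/mol = 19,140 g.

(b) After draining 48% and refilling: 275 × 0.52 + 53 × 0.48 = 168.44 ppm.
(b) Deficit to target: 224 − 168.44 = 55.56 mg/L.
(b) As CaCO₃: 55.56 mg/L × 624,000 L = 34,670 g; ÷ 100.1 = 346.3 mol Ca²⁺.
(b) Mass: 346.3 × 111 = 38,440 g.

(a) 19.1 kg; (b) 38.4 kg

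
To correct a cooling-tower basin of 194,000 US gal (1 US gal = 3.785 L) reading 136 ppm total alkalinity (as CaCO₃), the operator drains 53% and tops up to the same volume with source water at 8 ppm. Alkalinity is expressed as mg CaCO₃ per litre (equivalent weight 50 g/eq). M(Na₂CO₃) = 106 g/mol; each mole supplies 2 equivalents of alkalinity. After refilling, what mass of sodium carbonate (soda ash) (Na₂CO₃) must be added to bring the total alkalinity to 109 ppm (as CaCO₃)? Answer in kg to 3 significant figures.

31.8 kg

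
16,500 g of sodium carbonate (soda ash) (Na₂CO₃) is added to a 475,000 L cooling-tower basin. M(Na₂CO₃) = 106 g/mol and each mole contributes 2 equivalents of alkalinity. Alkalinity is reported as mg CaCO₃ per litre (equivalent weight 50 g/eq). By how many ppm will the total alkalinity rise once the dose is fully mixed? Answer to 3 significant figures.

32.8 ppm

Moles of Na₂CO₃: 16,500 g ÷ 106 g/mol = 155.7 mol → 311.3 eq of alkalinity.
As CaCO₃: 311.3 eq × 50 g/eq = 15,570 g.
Rise: 15,570 g / 475,000 L × 1000 = 32.77 mg/L.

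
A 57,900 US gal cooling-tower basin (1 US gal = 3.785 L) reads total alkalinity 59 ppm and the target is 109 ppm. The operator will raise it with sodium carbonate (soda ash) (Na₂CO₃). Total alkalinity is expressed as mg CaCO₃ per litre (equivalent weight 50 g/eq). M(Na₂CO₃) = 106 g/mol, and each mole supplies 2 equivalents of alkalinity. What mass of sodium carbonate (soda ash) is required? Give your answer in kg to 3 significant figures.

11.6 kg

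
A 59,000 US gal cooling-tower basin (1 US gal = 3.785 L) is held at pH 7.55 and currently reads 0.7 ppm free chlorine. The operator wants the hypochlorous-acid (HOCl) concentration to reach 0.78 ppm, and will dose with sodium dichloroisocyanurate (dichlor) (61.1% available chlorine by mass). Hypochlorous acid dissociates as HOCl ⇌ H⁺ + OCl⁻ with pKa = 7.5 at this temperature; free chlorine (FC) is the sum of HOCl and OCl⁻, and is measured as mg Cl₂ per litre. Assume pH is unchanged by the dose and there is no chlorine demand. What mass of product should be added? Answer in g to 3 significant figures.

349 g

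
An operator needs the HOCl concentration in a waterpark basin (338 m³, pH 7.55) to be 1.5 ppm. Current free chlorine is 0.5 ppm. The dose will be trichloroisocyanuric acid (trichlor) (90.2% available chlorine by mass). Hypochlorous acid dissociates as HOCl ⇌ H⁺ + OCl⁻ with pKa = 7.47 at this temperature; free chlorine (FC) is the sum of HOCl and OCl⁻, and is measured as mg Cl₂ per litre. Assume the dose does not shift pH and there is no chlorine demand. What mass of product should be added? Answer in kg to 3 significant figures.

1.05 kg

Volume: 338 m³ = 338,000 L.
[OCl⁻]/[HOCl] = 10^(pH − pKa) = 10^(7.55 − 7.47) = 1.202; fraction as HOCl = 1/(1 + 1.202) = 0.4541.
Free chlorine required for 1.5 ppm HOCl: 1.5 / 0.4541 = 3.303 ppm.
FC to add: 3.303 − 0.5 = 2.803 mg/L as Cl₂.
Cl₂ equivalent: 2.803 mg/L × 338,000 L = 947.5 g.
Product at 90.2% available Cl: 947.5 / 0.902 = 1050 g.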